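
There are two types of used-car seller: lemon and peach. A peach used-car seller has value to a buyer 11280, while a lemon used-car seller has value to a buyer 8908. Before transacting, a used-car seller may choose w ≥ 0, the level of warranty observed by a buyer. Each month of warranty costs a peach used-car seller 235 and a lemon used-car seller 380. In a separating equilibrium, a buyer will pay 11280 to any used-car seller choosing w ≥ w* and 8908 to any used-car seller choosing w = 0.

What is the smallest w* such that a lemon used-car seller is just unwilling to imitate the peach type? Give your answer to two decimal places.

6.24

A lemon used-car seller choosing w = 0 receives 8908.
Imitating at w* instead would pay 11280 at cost 380·w*, netting 11280 − 380·w*.
Indifference: 8908 = 11280 − 380·w*, so w* = (11280 − 8908) / 380 ≈ 6.24.
This is the lemon type's binding incentive-compatibility constraint; any w ≥ 6.24 sustains separation on that side.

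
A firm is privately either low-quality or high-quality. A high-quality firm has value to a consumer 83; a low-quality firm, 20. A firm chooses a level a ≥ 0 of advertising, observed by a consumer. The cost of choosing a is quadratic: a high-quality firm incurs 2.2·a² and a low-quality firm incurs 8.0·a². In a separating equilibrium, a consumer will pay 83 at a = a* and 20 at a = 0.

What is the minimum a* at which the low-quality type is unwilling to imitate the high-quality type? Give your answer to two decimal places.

2.81

The low-quality type at a = 0 receives 20; imitating at a* yields 83 − 8.0·a*².
Indifference: 20 = 83 − 8.0·a*², so a*² = (83 − 20) / 8.0 = 7.875.
a* = √7.875 ≈ 2.81.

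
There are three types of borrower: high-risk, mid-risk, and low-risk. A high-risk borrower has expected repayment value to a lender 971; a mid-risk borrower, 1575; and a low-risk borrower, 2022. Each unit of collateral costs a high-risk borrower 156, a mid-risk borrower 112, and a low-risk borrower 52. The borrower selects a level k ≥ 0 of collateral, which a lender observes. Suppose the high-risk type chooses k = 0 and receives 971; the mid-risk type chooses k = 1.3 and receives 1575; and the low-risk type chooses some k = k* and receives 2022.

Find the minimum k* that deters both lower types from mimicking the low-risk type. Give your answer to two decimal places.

6.74

Mid-risk type (on-path payoff 1575 − 112×1.3 = 1429.4) won't mimic when 1429.4 ≥ 2022 − 112·k*, i.e. k* ≥ 5.29.
High-risk type (on-path payoff 971) won't mimic when 971 ≥ 2022 − 156·k*, i.e. k* ≥ 6.74.
Both must hold, so k* = max(6.74, 5.29) = 6.74. The high-risk type's constraint binds.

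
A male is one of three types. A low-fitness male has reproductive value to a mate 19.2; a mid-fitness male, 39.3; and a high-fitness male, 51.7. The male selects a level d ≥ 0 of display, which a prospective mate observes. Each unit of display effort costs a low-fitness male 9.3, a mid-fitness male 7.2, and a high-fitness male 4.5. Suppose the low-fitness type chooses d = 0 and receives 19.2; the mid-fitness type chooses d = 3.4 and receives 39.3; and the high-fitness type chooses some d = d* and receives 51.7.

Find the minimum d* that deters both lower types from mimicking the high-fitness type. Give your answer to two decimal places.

Low-fitness type (on-path payoff 19.2) won't mimic when 19.2 ≥ 51.7 − 9.3·d*, i.e. d* ≥ 3.49.
Mid-fitness type (on-path payoff 39.3 − 7.2×3.4 = 14.82) won't mimic when 14.82 ≥ 51.7 − 7.2·d*, i.e. d* ≥ 5.12.
Both must hold, so d* = max(3.49, 5.12) = 5.12. The mid-fitness type's constraint binds.

5.12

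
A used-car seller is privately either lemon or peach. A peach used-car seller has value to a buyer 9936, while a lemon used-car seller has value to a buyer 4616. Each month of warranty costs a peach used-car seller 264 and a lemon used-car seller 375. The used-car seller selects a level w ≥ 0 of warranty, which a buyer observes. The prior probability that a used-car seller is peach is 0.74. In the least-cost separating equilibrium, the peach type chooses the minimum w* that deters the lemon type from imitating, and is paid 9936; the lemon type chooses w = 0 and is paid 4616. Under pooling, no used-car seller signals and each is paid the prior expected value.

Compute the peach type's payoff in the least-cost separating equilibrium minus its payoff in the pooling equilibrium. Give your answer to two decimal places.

Least-cost separating signal: w* solves 4616 = 9936 − 375·w*, so w* = (9936 − 4616)/375 ≈ 14.1867.
Peach type's separating payoff: 9936 − 264 × w* = 9936 − 264 × (9936 − 4616)/375 = 9936 − 1404480/375 = 6190.72.
Pooling payoff: 0.74 × 9936 + 0.26 × 4616 = 8552.8.
Difference: 6190.72 − 8552.8 = -2362.08.
The peach type would prefer the pooling outcome.

-2362.08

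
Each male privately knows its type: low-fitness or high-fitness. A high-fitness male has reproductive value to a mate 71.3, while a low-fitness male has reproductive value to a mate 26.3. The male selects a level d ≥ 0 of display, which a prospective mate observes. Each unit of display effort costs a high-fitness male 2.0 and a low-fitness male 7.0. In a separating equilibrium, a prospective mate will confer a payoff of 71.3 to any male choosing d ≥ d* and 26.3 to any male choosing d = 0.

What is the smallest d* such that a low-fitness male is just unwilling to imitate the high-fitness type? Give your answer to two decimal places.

A low-fitness male choosing d = 0 receives 26.3.
Imitating at d* instead would pay 71.3 at cost 7.0·d*, netting 71.3 − 7.0·d*.
Indifference: 26.3 = 71.3 − 7.0·d*, so d* = (71.3 − 26.3) / 7.0 ≈ 6.43.
At d* the low-fitness type's incentive constraint just binds; the high-fitness type strictly prefers d* since its per-unit cost is lower.

6.43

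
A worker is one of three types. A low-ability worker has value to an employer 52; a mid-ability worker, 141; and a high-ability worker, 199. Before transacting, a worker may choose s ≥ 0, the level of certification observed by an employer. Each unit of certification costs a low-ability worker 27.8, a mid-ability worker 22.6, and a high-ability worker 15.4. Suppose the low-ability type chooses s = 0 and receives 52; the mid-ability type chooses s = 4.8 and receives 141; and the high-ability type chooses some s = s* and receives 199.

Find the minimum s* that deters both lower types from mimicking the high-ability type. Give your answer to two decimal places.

7.37

Mid-ability type (on-path payoff 141 − 22.6×4.8 = 32.52) won't mimic when 32.52 ≥ 199 − 22.6·s*, i.e. s* ≥ 7.37.
Low-ability type (on-path payoff 52) won't mimic when 52 ≥ 199 − 27.8·s*, i.e. s* ≥ 5.29.
Both must hold, so s* = max(5.29, 7.37) = 7.37. The mid-ability type's constraint binds.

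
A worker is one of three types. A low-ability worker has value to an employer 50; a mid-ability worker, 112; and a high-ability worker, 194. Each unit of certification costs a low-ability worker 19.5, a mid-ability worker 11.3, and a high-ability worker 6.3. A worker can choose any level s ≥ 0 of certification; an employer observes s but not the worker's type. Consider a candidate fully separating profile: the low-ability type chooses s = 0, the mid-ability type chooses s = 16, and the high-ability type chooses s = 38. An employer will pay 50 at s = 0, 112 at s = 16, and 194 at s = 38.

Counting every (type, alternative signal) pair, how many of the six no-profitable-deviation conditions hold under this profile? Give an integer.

Mid-ability (own payoff 112 − 11.3×16 = -68.8): to s=0 gives 50 → profitable ✗; to s=38 gives 194 − 11.3×38 = -235.4 → no gain ✓.
High-ability (own payoff 194 − 6.3×38 = -45.4): to s=0 gives 50 → profitable ✗; to s=16 gives 112 − 6.3×16 = 11.2 → profitable ✗.
Low-ability (own payoff 50): to s=16 gives 112 − 19.5×16 = -200 → no gain ✓; to s=38 gives 194 − 19.5×38 = -547 → no gain ✓.
3 of the 6 constraints hold; not an equilibrium.

3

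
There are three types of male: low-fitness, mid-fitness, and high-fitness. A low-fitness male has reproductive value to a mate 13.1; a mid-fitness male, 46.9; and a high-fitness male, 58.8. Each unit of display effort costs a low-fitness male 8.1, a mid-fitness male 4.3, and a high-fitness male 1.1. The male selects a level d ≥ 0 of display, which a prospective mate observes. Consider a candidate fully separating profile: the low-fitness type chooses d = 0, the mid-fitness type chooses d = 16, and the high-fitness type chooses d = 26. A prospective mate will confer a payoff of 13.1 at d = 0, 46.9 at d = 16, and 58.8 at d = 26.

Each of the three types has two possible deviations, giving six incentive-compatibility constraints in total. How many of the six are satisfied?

5

High-fitness (own payoff 58.8 − 1.1×26 = 30.2): to d=0 gives 13.1 → no gain ✓; to d=16 gives 46.9 − 1.1×16 = 29.3 → no gain ✓.
Low-fitness (own payoff 13.1): to d=16 gives 46.9 − 8.1×16 = -82.7 → no gain ✓; to d=26 gives 58.8 − 8.1×26 = -151.8 → no gain ✓.
Mid-fitness (own payoff 46.9 − 4.3×16 = -21.9): to d=0 gives 13.1 → profitable ✗; to d=26 gives 58.8 − 4.3×26 = -53 → no gain ✓.
5 of the 6 constraints hold; not an equilibrium.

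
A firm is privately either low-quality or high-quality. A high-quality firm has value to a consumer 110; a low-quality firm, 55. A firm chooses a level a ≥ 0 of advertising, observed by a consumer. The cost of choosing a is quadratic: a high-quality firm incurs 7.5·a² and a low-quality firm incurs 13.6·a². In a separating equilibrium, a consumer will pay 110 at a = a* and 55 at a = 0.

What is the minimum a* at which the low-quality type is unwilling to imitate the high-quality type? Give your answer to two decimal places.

2.01

The low-quality type at a = 0 receives 55; imitating at a* yields 110 − 13.6·a*².
Indifference: 55 = 110 − 13.6·a*², so a*² = (110 − 55) / 13.6 ≈ 4.0441.
a* = √4.0441 ≈ 2.01.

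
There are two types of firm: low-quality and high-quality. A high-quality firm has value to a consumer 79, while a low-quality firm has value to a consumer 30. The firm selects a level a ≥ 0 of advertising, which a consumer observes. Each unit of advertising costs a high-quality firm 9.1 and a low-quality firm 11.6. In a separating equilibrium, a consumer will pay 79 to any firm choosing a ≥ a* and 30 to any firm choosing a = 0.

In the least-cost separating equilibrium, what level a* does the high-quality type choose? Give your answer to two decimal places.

A low-quality firm choosing a = 0 receives 30.
Imitating at a* instead would pay 79 at cost 11.6·a*, netting 79 − 11.6·a*.
Indifference: 30 = 79 − 11.6·a*, so a* = (79 − 30) / 11.6 ≈ 4.22.
This is the low-quality type's binding incentive-compatibility constraint; any a ≥ 4.22 sustains separation on that side.

4.22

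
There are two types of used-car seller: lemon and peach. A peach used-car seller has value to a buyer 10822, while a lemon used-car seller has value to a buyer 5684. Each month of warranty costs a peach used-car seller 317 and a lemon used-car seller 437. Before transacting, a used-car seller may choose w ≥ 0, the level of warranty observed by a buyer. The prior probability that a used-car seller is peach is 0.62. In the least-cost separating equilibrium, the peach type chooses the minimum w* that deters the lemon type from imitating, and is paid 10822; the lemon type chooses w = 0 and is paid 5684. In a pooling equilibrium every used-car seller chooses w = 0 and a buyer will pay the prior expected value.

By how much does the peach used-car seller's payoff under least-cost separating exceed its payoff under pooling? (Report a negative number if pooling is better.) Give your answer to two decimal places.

Least-cost separating signal: w* solves 5684 = 10822 − 437·w*, so w* = (10822 − 5684)/437 ≈ 11.7574.
Peach type's separating payoff: 10822 − 317 × w* = 10822 − 317 × (10822 − 5684)/437 = 10822 − 1628746/437 ≈ 7094.8924.
Pooling payoff: 0.62 × 10822 + 0.38 × 5684 = 8869.56.
Difference: 7094.8924 − 8869.56 = -1774.6676, i.e. -1774.67 to two decimal places.
The peach type would prefer the pooling outcome.

-1774.67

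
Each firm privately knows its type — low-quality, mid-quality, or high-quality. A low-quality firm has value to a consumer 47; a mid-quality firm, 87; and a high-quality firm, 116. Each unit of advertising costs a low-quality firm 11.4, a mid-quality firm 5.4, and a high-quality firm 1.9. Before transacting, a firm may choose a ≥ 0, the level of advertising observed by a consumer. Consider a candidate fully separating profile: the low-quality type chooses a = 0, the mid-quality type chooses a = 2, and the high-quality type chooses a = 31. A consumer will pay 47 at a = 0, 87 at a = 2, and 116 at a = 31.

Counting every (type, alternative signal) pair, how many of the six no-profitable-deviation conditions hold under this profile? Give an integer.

4

High-quality (own payoff 116 − 1.9×31 = 57.1): to a=0 gives 47 → no gain ✓; to a=2 gives 87 − 1.9×2 = 83.2 → profitable ✗.
Low-quality (own payoff 47): to a=2 gives 87 − 11.4×2 = 64.2 → profitable ✗; to a=31 gives 116 − 11.4×31 = -237.4 → no gain ✓.
Mid-quality (own payoff 87 − 5.4×2 = 76.2): to a=0 gives 47 → no gain ✓; to a=31 gives 116 − 5.4×31 = -51.4 → no gain ✓.
4 of the 6 constraints hold; not an equilibrium.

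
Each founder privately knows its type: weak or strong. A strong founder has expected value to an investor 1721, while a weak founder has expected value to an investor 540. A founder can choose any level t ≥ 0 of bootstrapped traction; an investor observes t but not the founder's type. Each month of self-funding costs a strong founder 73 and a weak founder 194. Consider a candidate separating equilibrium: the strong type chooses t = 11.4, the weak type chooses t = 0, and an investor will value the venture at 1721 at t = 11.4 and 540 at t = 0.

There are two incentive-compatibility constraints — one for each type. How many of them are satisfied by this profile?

Strong type: signal → 1721 − 73 × 11.4 = 888.8; deviate to 0 → 540. IC holds (888.8 ≥ 540).
Weak type: stay at 0 → 540; mimic → 1721 − 194 × 11.4 = -490.6. IC holds (540 ≥ -490.6).
2 of 2 constraints hold, so this is a separating equilibrium.

2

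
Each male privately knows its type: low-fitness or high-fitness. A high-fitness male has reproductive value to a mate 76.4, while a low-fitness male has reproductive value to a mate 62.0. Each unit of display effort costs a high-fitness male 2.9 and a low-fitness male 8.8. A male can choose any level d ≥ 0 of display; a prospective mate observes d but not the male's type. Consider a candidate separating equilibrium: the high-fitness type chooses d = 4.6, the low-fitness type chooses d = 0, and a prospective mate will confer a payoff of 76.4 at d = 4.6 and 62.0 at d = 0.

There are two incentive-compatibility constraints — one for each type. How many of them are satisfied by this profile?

High-fitness type: signal → 76.4 − 2.9 × 4.6 = 63.06; deviate to 0 → 62.0. IC holds (63.06 ≥ 62.0).
Low-fitness type: stay at 0 → 62.0; mimic → 76.4 − 8.8 × 4.6 = 35.92. IC holds (62.0 ≥ 35.92).
2 of 2 constraints hold, so this is a separating equilibrium.

2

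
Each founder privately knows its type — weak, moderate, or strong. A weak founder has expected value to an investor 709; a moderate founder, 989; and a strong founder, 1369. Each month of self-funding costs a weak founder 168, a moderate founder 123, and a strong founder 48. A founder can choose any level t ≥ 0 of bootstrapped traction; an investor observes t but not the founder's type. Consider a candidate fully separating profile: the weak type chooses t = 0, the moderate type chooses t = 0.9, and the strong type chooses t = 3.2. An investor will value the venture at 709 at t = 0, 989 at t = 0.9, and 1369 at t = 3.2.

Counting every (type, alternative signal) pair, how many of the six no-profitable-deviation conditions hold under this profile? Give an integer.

Weak (own payoff 709): to t=0.9 gives 989 − 168×0.9 = 837.8 → profitable ✗; to t=3.2 gives 1369 − 168×3.2 = 831.4 → profitable ✗.
Strong (own payoff 1369 − 48×3.2 = 1215.4): to t=0 gives 709 → no gain ✓; to t=0.9 gives 989 − 48×0.9 = 945.8 → no gain ✓.
Moderate (own payoff 989 − 123×0.9 = 878.3): to t=0 gives 709 → no gain ✓; to t=3.2 gives 1369 − 123×3.2 = 975.4 → profitable ✗.
3 of the 6 constraints hold; not an equilibrium.

3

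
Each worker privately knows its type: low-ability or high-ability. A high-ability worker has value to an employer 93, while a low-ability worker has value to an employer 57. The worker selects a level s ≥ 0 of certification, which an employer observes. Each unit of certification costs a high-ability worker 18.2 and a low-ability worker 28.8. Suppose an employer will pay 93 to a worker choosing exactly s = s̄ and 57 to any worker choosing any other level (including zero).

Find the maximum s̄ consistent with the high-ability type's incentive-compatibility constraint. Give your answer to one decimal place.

2.0

Choosing s̄ yields the high-ability type 93 − 18.2·s̄; choosing zero yields 57.
The high-ability type is indifferent at 93 − 18.2·s̄ = 57, i.e. s̄ = (93 − 57) / 18.2 ≈ 2.0.
For any s̄ above 2.0 the high-ability type would rather pool at zero, so separation collapses.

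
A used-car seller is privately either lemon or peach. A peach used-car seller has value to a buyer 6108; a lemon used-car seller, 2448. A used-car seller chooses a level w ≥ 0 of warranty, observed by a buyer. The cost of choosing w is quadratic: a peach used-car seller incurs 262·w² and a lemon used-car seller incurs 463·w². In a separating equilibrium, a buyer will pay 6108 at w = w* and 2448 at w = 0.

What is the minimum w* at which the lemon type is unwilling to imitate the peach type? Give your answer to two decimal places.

2.81

The lemon type at w = 0 receives 2448; imitating at w* yields 6108 − 463·w*².
Indifference: 2448 = 6108 − 463·w*², so w*² = (6108 − 2448) / 463 ≈ 7.9050.
w* = √7.9050 ≈ 2.81.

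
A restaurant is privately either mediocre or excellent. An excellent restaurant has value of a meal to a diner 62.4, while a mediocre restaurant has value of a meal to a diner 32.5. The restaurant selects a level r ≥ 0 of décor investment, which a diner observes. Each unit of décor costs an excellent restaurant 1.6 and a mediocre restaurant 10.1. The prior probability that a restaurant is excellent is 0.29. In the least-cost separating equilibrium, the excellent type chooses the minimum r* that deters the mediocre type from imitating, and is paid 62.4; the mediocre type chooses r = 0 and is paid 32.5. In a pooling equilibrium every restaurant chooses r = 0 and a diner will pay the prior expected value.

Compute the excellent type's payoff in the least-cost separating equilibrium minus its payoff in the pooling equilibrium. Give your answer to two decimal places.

16.49

Least-cost separating signal: r* solves 32.5 = 62.4 − 10.1·r*, so r* = (62.4 − 32.5)/10.1 ≈ 2.9604.
Excellent type's separating payoff: 62.4 − 1.6 × r* = 62.4 − 1.6 × (62.4 − 32.5)/10.1 = 62.4 − 47.84/10.1 ≈ 57.6634.
Pooling payoff: 0.29 × 62.4 + 0.71 × 32.5 = 41.171.
Difference: 57.6634 − 41.171 = 16.4924, i.e. 16.49 to two decimal places.
The excellent type prefers to separate.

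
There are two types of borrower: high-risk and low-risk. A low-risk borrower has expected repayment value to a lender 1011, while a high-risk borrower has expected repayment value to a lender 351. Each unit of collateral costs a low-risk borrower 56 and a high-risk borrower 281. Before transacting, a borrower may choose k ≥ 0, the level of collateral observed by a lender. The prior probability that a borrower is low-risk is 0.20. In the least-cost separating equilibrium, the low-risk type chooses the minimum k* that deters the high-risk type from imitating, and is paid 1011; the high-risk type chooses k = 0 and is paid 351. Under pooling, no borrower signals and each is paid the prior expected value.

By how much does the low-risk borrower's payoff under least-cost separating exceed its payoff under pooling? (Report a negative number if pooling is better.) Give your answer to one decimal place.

396.5

Least-cost separating signal: k* solves 351 = 1011 − 281·k*, so k* = (1011 − 351)/281 ≈ 2.3488.
Low-risk type's separating payoff: 1011 − 56 × k* = 1011 − 56 × (1011 − 351)/281 = 1011 − 36960/281 ≈ 879.470.
Pooling payoff: 0.20 × 1011 + 0.80 × 351 = 483.
Difference: 879.470 − 483 = 396.47, i.e. 396.5 to one decimal place.
The low-risk type prefers to separate.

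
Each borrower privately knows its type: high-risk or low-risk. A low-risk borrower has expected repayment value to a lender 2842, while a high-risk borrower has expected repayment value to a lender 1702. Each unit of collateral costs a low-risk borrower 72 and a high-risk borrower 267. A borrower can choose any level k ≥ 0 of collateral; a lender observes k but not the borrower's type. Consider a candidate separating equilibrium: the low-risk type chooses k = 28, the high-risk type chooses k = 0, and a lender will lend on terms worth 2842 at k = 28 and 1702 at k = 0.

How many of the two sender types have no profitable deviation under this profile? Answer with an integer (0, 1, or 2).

1

High-risk type: stay at 0 → 1702; mimic → 2842 − 267 × 28 = -4634. IC holds (1702 ≥ -4634).
Low-risk type: signal → 2842 − 72 × 28 = 826; deviate to 0 → 1702. IC fails (826 < 1702).
1 of 2 constraints hold, so this profile is not an equilibrium.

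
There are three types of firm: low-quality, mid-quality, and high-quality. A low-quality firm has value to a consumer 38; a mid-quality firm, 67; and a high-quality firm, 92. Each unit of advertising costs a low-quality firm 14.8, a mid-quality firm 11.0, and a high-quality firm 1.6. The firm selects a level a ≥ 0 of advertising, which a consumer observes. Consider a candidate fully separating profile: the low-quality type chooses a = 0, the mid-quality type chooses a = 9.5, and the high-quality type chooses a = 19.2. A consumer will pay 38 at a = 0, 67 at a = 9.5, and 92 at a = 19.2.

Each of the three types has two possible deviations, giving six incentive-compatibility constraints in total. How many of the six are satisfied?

Mid-quality (own payoff 67 − 11.0×9.5 = -37.5): to a=0 gives 38 → profitable ✗; to a=19.2 gives 92 − 11.0×19.2 = -119.2 → no gain ✓.
Low-quality (own payoff 38): to a=9.5 gives 67 − 14.8×9.5 = -73.6 → no gain ✓; to a=19.2 gives 92 − 14.8×19.2 = -192.16 → no gain ✓.
High-quality (own payoff 92 − 1.6×19.2 = 61.28): to a=0 gives 38 → no gain ✓; to a=9.5 gives 67 − 1.6×9.5 = 51.8 → no gain ✓.
5 of the 6 constraints hold; not an equilibrium.

5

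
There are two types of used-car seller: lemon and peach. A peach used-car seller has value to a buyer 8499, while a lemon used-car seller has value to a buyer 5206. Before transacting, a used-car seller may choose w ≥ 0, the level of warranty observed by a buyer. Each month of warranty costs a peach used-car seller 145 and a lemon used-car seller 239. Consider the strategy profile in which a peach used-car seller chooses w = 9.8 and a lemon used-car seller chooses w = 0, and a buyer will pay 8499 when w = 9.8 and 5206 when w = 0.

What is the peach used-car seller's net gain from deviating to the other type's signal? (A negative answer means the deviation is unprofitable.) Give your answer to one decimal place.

-1872.0

Playing w = 9.8 the peach used-car seller receives 8499 − 145 × 9.8 = 7078.
Deviating to w = 0 yields 5206 instead.
Gain from deviating: 5206 − 7078 = -1872.0.
The gain is negative, so the peach type's incentive-compatibility constraint is satisfied.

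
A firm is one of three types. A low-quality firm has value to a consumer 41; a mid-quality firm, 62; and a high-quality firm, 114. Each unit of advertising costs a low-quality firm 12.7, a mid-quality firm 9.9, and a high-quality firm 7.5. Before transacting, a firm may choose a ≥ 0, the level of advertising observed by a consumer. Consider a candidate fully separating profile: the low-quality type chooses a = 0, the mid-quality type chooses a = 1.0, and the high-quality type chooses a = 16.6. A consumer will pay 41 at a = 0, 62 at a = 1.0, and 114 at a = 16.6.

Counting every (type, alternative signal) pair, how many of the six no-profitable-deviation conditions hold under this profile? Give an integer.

3

High-quality (own payoff 114 − 7.5×16.6 = -10.5): to a=0 gives 41 → profitable ✗; to a=1.0 gives 62 − 7.5×1.0 = 54.5 → profitable ✗.
Low-quality (own payoff 41): to a=1.0 gives 62 − 12.7×1.0 = 49.3 → profitable ✗; to a=16.6 gives 114 − 12.7×16.6 = -96.82 → no gain ✓.
Mid-quality (own payoff 62 − 9.9×1.0 = 52.1): to a=0 gives 41 → no gain ✓; to a=16.6 gives 114 − 9.9×16.6 = -50.34 → no gain ✓.
3 of the 6 constraints hold; not an equilibrium.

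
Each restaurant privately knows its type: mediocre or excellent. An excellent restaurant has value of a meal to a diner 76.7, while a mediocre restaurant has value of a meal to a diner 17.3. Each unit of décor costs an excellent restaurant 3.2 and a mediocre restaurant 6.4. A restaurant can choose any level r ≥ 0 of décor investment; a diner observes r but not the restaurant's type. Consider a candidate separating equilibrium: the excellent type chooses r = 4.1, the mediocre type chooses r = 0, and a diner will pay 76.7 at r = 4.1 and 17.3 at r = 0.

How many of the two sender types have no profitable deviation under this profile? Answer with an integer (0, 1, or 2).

Mediocre type: stay at 0 → 17.3; mimic → 76.7 − 6.4 × 4.1 = 50.46. IC fails (17.3 < 50.46).
Excellent type: signal → 76.7 − 3.2 × 4.1 = 63.58; deviate to 0 → 17.3. IC holds (63.58 ≥ 17.3).
1 of 2 constraints hold, so this profile is not an equilibrium.

1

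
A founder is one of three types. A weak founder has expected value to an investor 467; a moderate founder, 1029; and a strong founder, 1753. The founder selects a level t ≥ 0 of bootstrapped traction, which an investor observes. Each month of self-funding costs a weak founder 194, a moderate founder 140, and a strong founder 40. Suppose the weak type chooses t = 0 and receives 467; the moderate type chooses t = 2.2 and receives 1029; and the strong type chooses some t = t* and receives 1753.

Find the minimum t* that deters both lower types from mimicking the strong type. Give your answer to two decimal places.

Weak type (on-path payoff 467) won't mimic when 467 ≥ 1753 − 194·t*, i.e. t* ≥ 6.63.
Moderate type (on-path payoff 1029 − 140×2.2 = 721) won't mimic when 721 ≥ 1753 − 140·t*, i.e. t* ≥ 7.37.
Both must hold, so t* = max(6.63, 7.37) = 7.37. The moderate type's constraint binds.

7.37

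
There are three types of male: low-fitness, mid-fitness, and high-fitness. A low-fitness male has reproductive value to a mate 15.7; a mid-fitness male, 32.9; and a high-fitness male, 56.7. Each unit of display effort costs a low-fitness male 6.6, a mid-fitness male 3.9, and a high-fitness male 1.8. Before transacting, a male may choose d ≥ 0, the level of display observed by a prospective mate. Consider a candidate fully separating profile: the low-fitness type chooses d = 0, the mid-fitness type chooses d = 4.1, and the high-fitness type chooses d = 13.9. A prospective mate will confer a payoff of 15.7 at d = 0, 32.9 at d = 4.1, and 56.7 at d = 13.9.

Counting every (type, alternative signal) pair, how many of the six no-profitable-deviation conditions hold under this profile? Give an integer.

6

High-fitness (own payoff 56.7 − 1.8×13.9 = 31.68): to d=0 gives 15.7 → no gain ✓; to d=4.1 gives 32.9 − 1.8×4.1 = 25.52 → no gain ✓.
Low-fitness (own payoff 15.7): to d=4.1 gives 32.9 − 6.6×4.1 = 5.84 → no gain ✓; to d=13.9 gives 56.7 − 6.6×13.9 = -35.04 → no gain ✓.
Mid-fitness (own payoff 32.9 − 3.9×4.1 = 16.91): to d=0 gives 15.7 → no gain ✓; to d=13.9 gives 56.7 − 3.9×13.9 = 2.49 → no gain ✓.
6 of the 6 constraints hold; this profile is a separating equilibrium.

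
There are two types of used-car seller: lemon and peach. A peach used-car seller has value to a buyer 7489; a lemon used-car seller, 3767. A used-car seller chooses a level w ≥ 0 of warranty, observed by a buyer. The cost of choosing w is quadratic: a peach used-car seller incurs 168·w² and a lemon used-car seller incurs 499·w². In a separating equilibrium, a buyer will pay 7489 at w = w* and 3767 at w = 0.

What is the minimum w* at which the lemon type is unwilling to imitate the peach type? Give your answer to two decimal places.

2.73

The lemon type at w = 0 receives 3767; imitating at w* yields 7489 − 499·w*².
Indifference: 3767 = 7489 − 499·w*², so w*² = (7489 − 3767) / 499 ≈ 7.4589.
w* = √7.4589 ≈ 2.73.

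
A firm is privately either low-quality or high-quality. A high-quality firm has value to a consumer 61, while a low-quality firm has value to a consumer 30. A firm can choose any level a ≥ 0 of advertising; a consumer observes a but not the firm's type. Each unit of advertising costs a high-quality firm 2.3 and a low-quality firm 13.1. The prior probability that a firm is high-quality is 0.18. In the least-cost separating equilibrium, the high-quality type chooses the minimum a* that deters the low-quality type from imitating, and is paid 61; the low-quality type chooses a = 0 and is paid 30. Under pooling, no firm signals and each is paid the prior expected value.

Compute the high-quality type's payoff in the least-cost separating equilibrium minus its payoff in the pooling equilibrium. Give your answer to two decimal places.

Least-cost separating signal: a* solves 30 = 61 − 13.1·a*, so a* = (61 − 30)/13.1 ≈ 2.3664.
High-quality type's separating payoff: 61 − 2.3 × a* = 61 − 2.3 × (61 − 30)/13.1 = 61 − 71.3/13.1 ≈ 55.5573.
Pooling payoff: 0.18 × 61 + 0.82 × 30 = 35.58.
Difference: 55.5573 − 35.58 = 19.9773, i.e. 19.98 to two decimal places.
The high-quality type prefers to separate.

19.98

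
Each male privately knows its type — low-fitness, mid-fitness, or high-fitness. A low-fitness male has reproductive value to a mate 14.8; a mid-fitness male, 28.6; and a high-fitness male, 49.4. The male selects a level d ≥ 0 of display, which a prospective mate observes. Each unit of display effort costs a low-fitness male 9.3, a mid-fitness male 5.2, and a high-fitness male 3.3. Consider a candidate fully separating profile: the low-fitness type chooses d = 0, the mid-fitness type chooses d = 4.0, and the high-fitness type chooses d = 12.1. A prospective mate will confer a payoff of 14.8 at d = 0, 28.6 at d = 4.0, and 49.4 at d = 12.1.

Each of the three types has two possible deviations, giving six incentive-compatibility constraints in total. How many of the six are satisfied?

Mid-fitness (own payoff 28.6 − 5.2×4.0 = 7.8): to d=0 gives 14.8 → profitable ✗; to d=12.1 gives 49.4 − 5.2×12.1 = -13.52 → no gain ✓.
High-fitness (own payoff 49.4 − 3.3×12.1 = 9.47): to d=0 gives 14.8 → profitable ✗; to d=4.0 gives 28.6 − 3.3×4.0 = 15.4 → profitable ✗.
Low-fitness (own payoff 14.8): to d=4.0 gives 28.6 − 9.3×4.0 = -8.6 → no gain ✓; to d=12.1 gives 49.4 − 9.3×12.1 = -63.13 → no gain ✓.
3 of the 6 constraints hold; not an equilibrium.

3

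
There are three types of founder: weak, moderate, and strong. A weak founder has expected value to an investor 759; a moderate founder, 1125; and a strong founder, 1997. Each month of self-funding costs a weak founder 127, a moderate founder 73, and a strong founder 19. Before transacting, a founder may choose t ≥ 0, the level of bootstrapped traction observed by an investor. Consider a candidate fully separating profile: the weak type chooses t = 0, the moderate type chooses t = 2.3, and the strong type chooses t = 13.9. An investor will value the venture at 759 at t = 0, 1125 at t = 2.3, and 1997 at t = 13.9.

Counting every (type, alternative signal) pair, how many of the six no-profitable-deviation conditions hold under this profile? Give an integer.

Weak (own payoff 759): to t=2.3 gives 1125 − 127×2.3 = 832.9 → profitable ✗; to t=13.9 gives 1997 − 127×13.9 = 231.7 → no gain ✓.
Strong (own payoff 1997 − 19×13.9 = 1732.9): to t=0 gives 759 → no gain ✓; to t=2.3 gives 1125 − 19×2.3 = 1081.3 → no gain ✓.
Moderate (own payoff 1125 − 73×2.3 = 957.1): to t=0 gives 759 → no gain ✓; to t=13.9 gives 1997 − 73×13.9 = 982.3 → profitable ✗.
4 of the 6 constraints hold; not an equilibrium.

4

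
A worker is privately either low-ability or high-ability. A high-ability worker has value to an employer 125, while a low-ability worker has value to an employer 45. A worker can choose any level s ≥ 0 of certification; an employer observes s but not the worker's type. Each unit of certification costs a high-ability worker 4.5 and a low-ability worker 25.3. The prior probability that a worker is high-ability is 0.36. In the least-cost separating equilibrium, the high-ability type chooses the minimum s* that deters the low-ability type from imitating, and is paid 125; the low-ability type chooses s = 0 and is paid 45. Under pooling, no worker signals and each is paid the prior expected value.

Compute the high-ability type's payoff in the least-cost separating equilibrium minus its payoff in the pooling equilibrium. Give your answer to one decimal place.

Least-cost separating signal: s* solves 45 = 125 − 25.3·s*, so s* = (125 − 45)/25.3 ≈ 3.1621.
High-ability type's separating payoff: 125 − 4.5 × s* = 125 − 4.5 × (125 − 45)/25.3 = 125 − 360/25.3 ≈ 110.771.
Pooling payoff: 0.36 × 125 + 0.64 × 45 = 73.8.
Difference: 110.771 − 73.8 = 36.971, i.e. 37.0 to one decimal place.
The high-ability type prefers to separate.

37.0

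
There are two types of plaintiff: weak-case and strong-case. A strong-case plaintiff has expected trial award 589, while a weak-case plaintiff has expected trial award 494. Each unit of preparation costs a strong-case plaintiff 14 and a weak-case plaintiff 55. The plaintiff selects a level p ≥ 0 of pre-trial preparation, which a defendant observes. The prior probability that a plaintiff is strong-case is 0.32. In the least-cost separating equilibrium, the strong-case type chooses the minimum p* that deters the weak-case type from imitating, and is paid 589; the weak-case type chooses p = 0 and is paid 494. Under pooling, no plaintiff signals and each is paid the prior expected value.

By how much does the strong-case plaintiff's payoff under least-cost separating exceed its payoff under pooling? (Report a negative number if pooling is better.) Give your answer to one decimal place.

40.4

Least-cost separating signal: p* solves 494 = 589 − 55·p*, so p* = (589 − 494)/55 ≈ 1.7273.
Strong-case type's separating payoff: 589 − 14 × p* = 589 − 14 × (589 − 494)/55 = 589 − 1330/55 ≈ 564.818.
Pooling payoff: 0.32 × 589 + 0.68 × 494 = 524.4.
Difference: 564.818 − 524.4 = 40.418, i.e. 40.4 to one decimal place.
The strong-case type prefers to separate.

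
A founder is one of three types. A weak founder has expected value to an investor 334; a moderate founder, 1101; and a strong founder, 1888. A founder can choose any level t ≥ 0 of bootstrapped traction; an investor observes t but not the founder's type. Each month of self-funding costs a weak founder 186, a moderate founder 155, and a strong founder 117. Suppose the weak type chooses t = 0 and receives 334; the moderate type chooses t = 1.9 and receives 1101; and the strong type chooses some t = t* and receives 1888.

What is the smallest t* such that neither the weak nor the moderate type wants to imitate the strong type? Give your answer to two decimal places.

Moderate type (on-path payoff 1101 − 155×1.9 = 806.5) won't mimic when 806.5 ≥ 1888 − 155·t*, i.e. t* ≥ 6.98.
Weak type (on-path payoff 334) won't mimic when 334 ≥ 1888 − 186·t*, i.e. t* ≥ 8.35.
Both must hold, so t* = max(8.35, 6.98) = 8.35. The weak type's constraint binds.

8.35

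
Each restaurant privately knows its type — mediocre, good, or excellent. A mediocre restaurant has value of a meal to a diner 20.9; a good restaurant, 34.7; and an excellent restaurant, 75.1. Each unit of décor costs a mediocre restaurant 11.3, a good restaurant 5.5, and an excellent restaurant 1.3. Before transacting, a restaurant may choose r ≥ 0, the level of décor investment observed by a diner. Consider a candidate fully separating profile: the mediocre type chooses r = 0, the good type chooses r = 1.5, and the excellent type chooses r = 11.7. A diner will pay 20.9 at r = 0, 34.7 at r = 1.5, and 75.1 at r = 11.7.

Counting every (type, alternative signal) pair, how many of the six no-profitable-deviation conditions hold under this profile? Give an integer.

Mediocre (own payoff 20.9): to r=1.5 gives 34.7 − 11.3×1.5 = 17.75 → no gain ✓; to r=11.7 gives 75.1 − 11.3×11.7 = -57.11 → no gain ✓.
Excellent (own payoff 75.1 − 1.3×11.7 = 59.89): to r=0 gives 20.9 → no gain ✓; to r=1.5 gives 34.7 − 1.3×1.5 = 32.75 → no gain ✓.
Good (own payoff 34.7 − 5.5×1.5 = 26.45): to r=0 gives 20.9 → no gain ✓; to r=11.7 gives 75.1 − 5.5×11.7 = 10.75 → no gain ✓.
6 of the 6 constraints hold; this profile is a separating equilibrium.

6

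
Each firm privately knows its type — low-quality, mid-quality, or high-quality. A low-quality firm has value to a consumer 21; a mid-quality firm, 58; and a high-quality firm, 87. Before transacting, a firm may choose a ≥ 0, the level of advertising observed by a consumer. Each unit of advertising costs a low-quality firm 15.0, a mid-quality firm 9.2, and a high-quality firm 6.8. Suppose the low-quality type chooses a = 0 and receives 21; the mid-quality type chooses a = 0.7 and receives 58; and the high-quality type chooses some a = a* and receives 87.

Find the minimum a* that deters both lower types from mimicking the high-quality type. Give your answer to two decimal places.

4.40

Low-quality type (on-path payoff 21) won't mimic when 21 ≥ 87 − 15.0·a*, i.e. a* ≥ 4.40.
Mid-quality type (on-path payoff 58 − 9.2×0.7 = 51.56) won't mimic when 51.56 ≥ 87 − 9.2·a*, i.e. a* ≥ 3.85.
Both must hold, so a* = max(4.40, 3.85) = 4.40. The low-quality type's constraint binds.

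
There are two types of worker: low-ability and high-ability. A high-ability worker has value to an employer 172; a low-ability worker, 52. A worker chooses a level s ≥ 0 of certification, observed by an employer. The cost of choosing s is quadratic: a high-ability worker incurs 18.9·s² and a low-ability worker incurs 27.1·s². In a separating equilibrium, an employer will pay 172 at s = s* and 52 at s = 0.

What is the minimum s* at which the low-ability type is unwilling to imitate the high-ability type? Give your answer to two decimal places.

2.10

The low-ability type at s = 0 receives 52; imitating at s* yields 172 − 27.1·s*².
Indifference: 52 = 172 − 27.1·s*², so s*² = (172 − 52) / 27.1 ≈ 4.4280.
s* = √4.4280 ≈ 2.10.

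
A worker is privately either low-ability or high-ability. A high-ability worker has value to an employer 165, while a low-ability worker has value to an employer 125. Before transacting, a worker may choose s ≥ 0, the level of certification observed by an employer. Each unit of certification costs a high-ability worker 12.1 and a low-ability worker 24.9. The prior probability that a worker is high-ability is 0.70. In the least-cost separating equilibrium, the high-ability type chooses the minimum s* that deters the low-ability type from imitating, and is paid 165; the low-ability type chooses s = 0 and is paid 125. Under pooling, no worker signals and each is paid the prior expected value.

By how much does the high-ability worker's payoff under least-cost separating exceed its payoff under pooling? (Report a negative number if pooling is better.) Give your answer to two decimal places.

-7.44

Least-cost separating signal: s* solves 125 = 165 − 24.9·s*, so s* = (165 − 125)/24.9 ≈ 1.6064.
High-ability type's separating payoff: 165 − 12.1 × s* = 165 − 12.1 × (165 − 125)/24.9 = 165 − 484/24.9 ≈ 145.5622.
Pooling payoff: 0.70 × 165 + 0.30 × 125 = 153.
Difference: 145.5622 − 153 = -7.4378, i.e. -7.44 to two decimal places.
The high-ability type would prefer the pooling outcome.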